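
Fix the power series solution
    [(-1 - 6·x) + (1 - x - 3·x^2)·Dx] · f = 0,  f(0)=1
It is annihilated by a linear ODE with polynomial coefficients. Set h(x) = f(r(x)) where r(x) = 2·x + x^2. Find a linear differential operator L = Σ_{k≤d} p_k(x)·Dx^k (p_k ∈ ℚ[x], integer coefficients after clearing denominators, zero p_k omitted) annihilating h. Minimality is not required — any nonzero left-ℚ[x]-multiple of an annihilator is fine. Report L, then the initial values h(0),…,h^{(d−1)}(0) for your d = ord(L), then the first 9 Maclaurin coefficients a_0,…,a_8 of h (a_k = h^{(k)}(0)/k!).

L = (2 + 26·x + 36·x^2 + 12·x^3) + (-1 + 2·x + 13·x^2 + 12·x^3 + 3·x^4)·Dx  (order 1).
h: a_k = 1, 2, 17, 72, 392, 1930, 9871, 49752, 252163, …
ICs: h(0) = 1.

f: a_k = 1, 1, 4, 7, 19, 40, 97, 217, 508, …
h₀=f(r): pull back L_f along r ⇒ L₀.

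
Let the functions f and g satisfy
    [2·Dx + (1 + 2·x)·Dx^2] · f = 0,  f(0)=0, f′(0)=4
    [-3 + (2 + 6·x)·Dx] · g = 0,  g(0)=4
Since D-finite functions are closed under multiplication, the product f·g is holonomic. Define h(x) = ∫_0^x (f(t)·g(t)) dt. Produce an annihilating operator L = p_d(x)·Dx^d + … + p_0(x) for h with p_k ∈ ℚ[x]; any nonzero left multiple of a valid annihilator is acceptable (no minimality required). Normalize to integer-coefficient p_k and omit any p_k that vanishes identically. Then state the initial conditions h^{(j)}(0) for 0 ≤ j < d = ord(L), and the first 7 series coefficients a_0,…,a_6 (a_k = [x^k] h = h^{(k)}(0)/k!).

L = (15 + 18·x)·Dx + (-4 - 12·x)·Dx^2 + (4 + 32·x + 84·x^2 + 72·x^3)·Dx^3  (order 3).
h: a_k = 0, 0, 8, 8/3, -31/6, 9, -3937/240, …
ICs: h(0) = 0, h′(0) = 0, h′′(0) = 16.

f: a_k = 0, 4, -4, 16/3, -8, 64/5, -64/3, …
g: a_k = 4, 6, -9/2, 27/4, -405/32, 1701/64, -15309/256, …
L₀ := L_f ⊗_s L_g (sym. prod.), ord ≤ 2.
Integrate: L := L₀·Dx.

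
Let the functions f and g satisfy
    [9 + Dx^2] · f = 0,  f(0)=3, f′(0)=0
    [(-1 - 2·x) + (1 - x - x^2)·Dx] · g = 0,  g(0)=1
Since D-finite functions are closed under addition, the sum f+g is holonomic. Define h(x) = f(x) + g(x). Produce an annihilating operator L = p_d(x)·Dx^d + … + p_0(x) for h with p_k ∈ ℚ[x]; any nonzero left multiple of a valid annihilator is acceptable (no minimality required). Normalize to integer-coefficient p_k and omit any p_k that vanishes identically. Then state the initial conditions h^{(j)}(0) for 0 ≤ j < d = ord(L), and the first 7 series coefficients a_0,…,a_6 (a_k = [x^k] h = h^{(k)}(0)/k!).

f: a_k = 3, 0, -27/2, 0, 81/8, 0, -243/80, …
g: a_k = 1, 1, 2, 3, 5, 8, 13, …
h₀=f+g: left-lcm gives L₀, ord ≤ 3.
L = (-243 - 432·x + 81·x^2 - 216·x^3 - 405·x^4 - 162·x^5) + (117 - 225·x - 36·x^2 + 297·x^3 - 54·x^4 - 243·x^5 - 81·x^6)·Dx + (-27 - 48·x + 9·x^2 - 24·x^3 - 45·x^4 - 18·x^5)·Dx^2 + (13 - 25·x - 4·x^2 + 33·x^3 - 6·x^4 - 27·x^5 - 9·x^6)·Dx^3  (order 3).
h: a_k = 4, 1, -23/2, 3, 121/8, 8, 797/80, …
ICs: h(0) = 4, h′(0) = 1, h′′(0) = -23.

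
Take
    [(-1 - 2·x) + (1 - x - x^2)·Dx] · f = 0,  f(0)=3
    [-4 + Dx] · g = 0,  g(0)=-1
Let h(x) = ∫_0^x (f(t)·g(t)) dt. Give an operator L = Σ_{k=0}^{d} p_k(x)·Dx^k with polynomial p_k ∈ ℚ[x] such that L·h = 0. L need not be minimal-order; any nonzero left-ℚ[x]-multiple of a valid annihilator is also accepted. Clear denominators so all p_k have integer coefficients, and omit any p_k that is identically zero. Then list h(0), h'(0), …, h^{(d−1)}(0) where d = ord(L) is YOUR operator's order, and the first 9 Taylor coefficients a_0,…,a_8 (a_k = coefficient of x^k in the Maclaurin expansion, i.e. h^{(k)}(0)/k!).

f: a_k = 3, 3, 6, 9, 15, 24, 39, 63, 102, …
g: a_k = -1, -4, -8, -32/3, -32/3, -128/15, -256/45, -1024/315, -512/315, …
f·g: L₀ = L_f ⊗_s L_g, ord ≤ 1·1.
∫: right-multiply L₀ by Dx.
L = (5 - 2·x - 4·x^2)·Dx + (-1 + x + x^2)·Dx^2  (order 2).
h: a_k = 0, -3, -15/2, -14, -89/4, -163/5, -694/15, -1373/21, -78227/840, …
ICs: h(0) = 0, h′(0) = -3.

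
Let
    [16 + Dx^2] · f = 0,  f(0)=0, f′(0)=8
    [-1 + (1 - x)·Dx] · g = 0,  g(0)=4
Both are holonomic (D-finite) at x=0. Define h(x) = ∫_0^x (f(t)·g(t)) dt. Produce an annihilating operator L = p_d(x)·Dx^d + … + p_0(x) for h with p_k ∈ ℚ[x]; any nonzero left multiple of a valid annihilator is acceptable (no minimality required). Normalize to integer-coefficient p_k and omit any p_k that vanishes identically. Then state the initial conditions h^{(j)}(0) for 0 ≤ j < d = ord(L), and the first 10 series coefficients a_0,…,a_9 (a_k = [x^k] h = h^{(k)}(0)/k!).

L = (-16 + 16·x)·Dx + 2·Dx^2 + (-1 + x)·Dx^3  (order 3).
h: a_k = 0, 0, 16, 32/3, -40/3, -32/3, 112/45, 32/15, -436/315, -3488/2835, …
ICs: h(0) = 0, h′(0) = 0, h′′(0) = 32.

f: a_k = 0, 8, 0, -64/3, 0, 256/15, 0, -2048/315, 0, 4096/2835, …
g: a_k = 4, 4, 4, 4, 4, 4, 4, 4, 4, 4, …
Product ⇒ symmetric product L₀, ord ≤ 2.
h=∫h₀ ⇒ L = L₀·Dx.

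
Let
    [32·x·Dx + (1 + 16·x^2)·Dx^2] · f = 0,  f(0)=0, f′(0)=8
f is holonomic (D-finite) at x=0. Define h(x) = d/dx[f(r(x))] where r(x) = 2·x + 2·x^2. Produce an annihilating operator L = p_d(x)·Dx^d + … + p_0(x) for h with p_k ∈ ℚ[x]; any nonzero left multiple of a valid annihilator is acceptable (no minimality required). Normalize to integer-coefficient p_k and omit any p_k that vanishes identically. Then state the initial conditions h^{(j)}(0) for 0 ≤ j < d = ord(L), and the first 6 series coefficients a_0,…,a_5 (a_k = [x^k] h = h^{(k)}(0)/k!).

L = (-2 + 128·x + 512·x^2 + 768·x^3 + 384·x^4) + (1 + 2·x + 64·x^2 + 256·x^3 + 320·x^4 + 128·x^5)·Dx  (order 1).
h: a_k = 16, 32, -1024, -4096, 60416, 391168, …
ICs: h(0) = 16.

f: a_k = 0, 8, 0, -128/3, 0, 2048/5, …
f∘r: x↦r, Dx↦Dx/r' in L_f ⇒ L₀.
Derive L from L₀ (diff closure).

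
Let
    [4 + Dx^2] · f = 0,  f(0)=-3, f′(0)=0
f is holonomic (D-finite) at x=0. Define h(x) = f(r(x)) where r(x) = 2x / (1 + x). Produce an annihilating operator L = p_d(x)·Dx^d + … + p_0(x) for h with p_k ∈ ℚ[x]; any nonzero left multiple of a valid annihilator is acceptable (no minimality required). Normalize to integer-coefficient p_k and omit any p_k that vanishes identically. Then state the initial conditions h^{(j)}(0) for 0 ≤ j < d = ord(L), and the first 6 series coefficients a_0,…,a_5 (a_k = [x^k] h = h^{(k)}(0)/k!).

L = 16 + (2 + 6·x + 6·x^2 + 2·x^3)·Dx + (1 + 4·x + 6·x^2 + 4·x^3 + x^4)·Dx^2  (order 2).
h: a_k = -3, 0, 24, -48, 40, 32, …
ICs: h(0) = -3, h′(0) = 0.

f: a_k = -3, 0, 6, 0, -2, 0, …
h₀=f(r): pull back L_f along r ⇒ L₀.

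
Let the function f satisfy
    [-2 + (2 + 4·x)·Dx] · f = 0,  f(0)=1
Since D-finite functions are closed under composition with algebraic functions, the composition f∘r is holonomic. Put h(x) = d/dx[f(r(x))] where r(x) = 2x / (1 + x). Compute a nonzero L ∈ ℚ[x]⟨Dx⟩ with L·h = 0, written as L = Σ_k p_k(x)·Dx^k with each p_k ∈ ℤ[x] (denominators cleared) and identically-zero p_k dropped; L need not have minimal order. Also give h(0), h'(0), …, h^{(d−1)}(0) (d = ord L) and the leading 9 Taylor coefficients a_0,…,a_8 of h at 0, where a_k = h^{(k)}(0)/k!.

L = (-4 - 10·x) + (-1 - 6·x - 5·x^2)·Dx  (order 1).
h: a_k = 2, -8, 30, -120, 510, -2256, 10234, -47200, 220230, …
ICs: h(0) = 2.

f: a_k = 1, 1, -1/2, 1/2, -5/8, 7/8, -21/16, 33/16, -429/128, …
L₀ from L_f via x↦r, Dx↦r'^{-1}Dx.
h=h₀': d/dx-closure on L₀ ⇒ L.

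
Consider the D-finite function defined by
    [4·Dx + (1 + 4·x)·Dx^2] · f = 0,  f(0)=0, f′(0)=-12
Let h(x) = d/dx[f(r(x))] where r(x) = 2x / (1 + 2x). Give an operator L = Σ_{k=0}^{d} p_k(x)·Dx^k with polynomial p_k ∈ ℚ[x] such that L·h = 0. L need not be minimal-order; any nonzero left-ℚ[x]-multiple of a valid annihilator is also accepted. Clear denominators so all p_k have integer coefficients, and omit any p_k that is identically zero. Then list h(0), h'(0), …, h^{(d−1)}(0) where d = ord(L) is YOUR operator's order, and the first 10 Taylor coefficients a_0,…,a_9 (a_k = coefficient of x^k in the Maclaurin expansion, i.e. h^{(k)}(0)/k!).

L = (12 + 40·x) + (1 + 12·x + 20·x^2)·Dx  (order 1).
h: a_k = -24, 288, -2976, 29952, -299904, 2999808, -29999616, 299999232, -2999998464, 29999996928, …
ICs: h(0) = -24.

f: a_k = 0, -12, 24, -64, 192, -3072/5, 2048, -49152/7, 24576, -262144/3, …
Change of var in L_f (x↦r) gives L₀.
Derive L from L₀ (diff closure).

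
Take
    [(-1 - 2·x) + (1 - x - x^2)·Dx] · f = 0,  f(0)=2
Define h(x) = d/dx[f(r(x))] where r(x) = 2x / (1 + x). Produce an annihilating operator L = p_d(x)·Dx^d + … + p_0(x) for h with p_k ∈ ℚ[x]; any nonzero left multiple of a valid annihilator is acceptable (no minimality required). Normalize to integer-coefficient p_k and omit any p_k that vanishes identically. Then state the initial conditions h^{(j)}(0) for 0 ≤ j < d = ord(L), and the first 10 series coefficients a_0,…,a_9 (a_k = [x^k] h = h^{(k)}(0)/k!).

L = (6 + 30·x + 90·x^2 + 50·x^3) + (-1 - 6·x + 30·x^3 + 25·x^4)·Dx  (order 1).
h: a_k = 4, 24, 60, 240, 500, 1800, 3500, 12000, 22500, 75000, …
ICs: h(0) = 4.

f: a_k = 2, 2, 4, 6, 10, 16, 26, 42, 68, 110, …
h₀=f(r): pull back L_f along r ⇒ L₀.
h=h₀': d/dx-closure on L₀ ⇒ L.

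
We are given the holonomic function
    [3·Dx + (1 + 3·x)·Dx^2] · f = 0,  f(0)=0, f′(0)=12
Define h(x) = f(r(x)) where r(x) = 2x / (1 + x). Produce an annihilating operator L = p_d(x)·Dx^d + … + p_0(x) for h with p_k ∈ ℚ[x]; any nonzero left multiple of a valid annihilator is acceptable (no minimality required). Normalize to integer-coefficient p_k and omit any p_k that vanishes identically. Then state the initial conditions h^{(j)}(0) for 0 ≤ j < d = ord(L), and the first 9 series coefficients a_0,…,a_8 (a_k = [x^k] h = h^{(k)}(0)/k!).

f: a_k = 0, 12, -18, 36, -81, 972/5, -486, 8748/7, -6561/2, …
h₀=f(r): pull back L_f along r ⇒ L₀.
L = (8 + 14·x)·Dx + (1 + 8·x + 7·x^2)·Dx^2  (order 2).
h: a_k = 0, 24, -96, 456, -2400, 67224/5, -78432, 3294168/7, -2882400, …
ICs: h(0) = 0, h′(0) = 24.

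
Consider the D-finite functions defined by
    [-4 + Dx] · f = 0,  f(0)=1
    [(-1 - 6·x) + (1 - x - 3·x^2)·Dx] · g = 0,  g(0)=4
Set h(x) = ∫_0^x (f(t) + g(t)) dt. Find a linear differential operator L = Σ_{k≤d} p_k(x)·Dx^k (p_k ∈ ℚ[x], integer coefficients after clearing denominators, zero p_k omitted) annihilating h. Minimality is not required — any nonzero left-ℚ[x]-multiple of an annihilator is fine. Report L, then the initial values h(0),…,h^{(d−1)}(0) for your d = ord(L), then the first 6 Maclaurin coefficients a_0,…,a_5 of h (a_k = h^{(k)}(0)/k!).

f: a_k = 1, 4, 8, 32/3, 32/3, 128/15, …
g: a_k = 4, 4, 16, 28, 76, 160, …
f+g: L₀ = lclm(L_f,L_g), ord ≤ 1+1.
∫: right-multiply L₀ by Dx.
L = (16 - 8·x + 360·x^2 + 288·x^3)·Dx + (8 - 50·x - 134·x^2 + 96·x^3 + 144·x^4)·Dx^2 + (-3 + 13·x + 11·x^2 - 42·x^3 - 36·x^4)·Dx^3  (order 3).
h: a_k = 0, 5, 4, 8, 29/3, 52/3, …
ICs: h(0) = 0, h′(0) = 5, h′′(0) = 8.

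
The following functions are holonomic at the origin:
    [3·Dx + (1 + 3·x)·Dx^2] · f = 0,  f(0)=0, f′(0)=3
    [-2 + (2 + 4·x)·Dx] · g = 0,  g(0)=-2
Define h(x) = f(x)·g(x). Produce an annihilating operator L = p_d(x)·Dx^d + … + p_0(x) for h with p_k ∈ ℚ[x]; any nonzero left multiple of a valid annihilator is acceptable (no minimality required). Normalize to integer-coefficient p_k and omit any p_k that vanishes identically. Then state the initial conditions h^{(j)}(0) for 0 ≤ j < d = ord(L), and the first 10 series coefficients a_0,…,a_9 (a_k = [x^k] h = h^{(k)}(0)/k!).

L = 3·x + (1 + 2·x)·Dx + (1 + 7·x + 16·x^2 + 12·x^3)·Dx^2  (order 2).
h: a_k = 0, -6, 3, -6, 15, -789/20, 4227/40, -40041/140, 54603/70, -959319/448, …
ICs: h(0) = 0, h′(0) = -6.

f: a_k = 0, 3, -9/2, 9, -81/4, 243/5, -243/2, 2187/7, -6561/8, 2187, …
g: a_k = -2, -2, 1, -1, 5/4, -7/4, 21/8, -33/8, 429/64, -715/64, …
h₀=f·g: eliminate ⇒ L₀, order ≤ 2·1.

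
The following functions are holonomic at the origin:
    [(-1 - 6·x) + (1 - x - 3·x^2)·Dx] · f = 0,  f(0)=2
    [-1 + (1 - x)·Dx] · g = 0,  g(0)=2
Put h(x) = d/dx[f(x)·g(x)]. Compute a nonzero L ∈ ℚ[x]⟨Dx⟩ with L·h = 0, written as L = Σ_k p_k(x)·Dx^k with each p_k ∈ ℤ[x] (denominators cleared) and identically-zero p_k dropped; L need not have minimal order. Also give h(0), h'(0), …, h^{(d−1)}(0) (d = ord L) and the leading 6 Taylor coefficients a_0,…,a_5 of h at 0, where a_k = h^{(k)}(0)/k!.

L = (12 + 6·x - 12·x^2 - 96·x^3 + 108·x^4) + (-2 + 21·x^2 - 16·x^3 - 30·x^4 + 27·x^5)·Dx  (order 1).
h: a_k = 8, 48, 156, 512, 1440, 4056, …
ICs: h(0) = 8.

f: a_k = 2, 2, 8, 14, 38, 80, …
g: a_k = 2, 2, 2, 2, 2, 2, …
Sym-product of L_f,L_g gives L₀ (≤ ord 1).
Differentiate: ansatz ord ≤ ord L₀ ⇒ L.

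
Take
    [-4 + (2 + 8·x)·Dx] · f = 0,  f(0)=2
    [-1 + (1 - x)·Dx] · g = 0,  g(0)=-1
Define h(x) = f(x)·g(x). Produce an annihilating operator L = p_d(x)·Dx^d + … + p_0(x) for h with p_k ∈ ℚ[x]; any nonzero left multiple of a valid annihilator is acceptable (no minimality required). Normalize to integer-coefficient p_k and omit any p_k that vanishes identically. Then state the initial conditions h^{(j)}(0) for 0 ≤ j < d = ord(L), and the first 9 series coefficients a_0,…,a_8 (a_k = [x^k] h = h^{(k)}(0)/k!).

L = (3 + 2·x) + (-1 - 3·x + 4·x^2)·Dx  (order 1).
h: a_k = -2, -6, -2, -10, 10, -46, 122, -406, 1310, …
ICs: h(0) = -2.

f: a_k = 2, 4, -4, 8, -20, 56, -168, 528, -1716, …
g: a_k = -1, -1, -1, -1, -1, -1, -1, -1, -1, …
Product ⇒ symmetric product L₀, ord ≤ 1.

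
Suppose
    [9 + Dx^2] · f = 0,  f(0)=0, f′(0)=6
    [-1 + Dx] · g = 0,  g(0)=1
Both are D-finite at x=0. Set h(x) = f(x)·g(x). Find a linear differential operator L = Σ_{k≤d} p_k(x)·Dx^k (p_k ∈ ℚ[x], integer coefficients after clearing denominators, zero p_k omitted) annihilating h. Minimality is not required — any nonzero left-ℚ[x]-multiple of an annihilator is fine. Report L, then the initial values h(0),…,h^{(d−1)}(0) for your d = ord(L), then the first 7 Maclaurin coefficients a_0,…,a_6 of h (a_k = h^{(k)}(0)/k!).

L = 10 - 2·Dx + Dx^2  (order 2).
h: a_k = 0, 6, 6, -6, -8, -1/5, 13/5, …
ICs: h(0) = 0, h′(0) = 6.

f: a_k = 0, 6, 0, -9, 0, 81/20, 0, …
g: a_k = 1, 1, 1/2, 1/6, 1/24, 1/120, 1/720, …
Product ⇒ symmetric product L₀, ord ≤ 2.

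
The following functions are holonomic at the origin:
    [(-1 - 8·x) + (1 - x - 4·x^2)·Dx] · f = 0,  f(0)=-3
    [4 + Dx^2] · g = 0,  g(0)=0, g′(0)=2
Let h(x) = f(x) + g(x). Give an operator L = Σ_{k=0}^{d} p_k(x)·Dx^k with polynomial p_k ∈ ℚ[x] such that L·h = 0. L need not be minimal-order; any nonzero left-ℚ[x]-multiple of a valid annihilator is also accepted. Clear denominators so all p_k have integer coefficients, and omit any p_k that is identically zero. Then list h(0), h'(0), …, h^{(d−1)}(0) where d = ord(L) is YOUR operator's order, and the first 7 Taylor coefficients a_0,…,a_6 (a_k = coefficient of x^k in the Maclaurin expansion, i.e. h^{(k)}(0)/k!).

L = (116 + 1008·x + 968·x^2 + 2688·x^3 + 640·x^4 + 1024·x^5) + (-28 - 4·x + 8·x^2 + 200·x^3 + 480·x^4 + 384·x^5 + 512·x^6)·Dx + (29 + 252·x + 242·x^2 + 672·x^3 + 160·x^4 + 256·x^5)·Dx^2 + (-7 - x + 2·x^2 + 50·x^3 + 120·x^4 + 96·x^5 + 128·x^6)·Dx^3  (order 3).
h: a_k = -3, -1, -15, -85/3, -87, -2921/15, -543, …
ICs: h(0) = -3, h′(0) = -1, h′′(0) = -30.

f: a_k = -3, -3, -15, -27, -87, -195, -543, …
g: a_k = 0, 2, 0, -4/3, 0, 4/15, 0, …
Weyl lclm of L_f,L_g ⇒ L₀ (ord ≤ 3).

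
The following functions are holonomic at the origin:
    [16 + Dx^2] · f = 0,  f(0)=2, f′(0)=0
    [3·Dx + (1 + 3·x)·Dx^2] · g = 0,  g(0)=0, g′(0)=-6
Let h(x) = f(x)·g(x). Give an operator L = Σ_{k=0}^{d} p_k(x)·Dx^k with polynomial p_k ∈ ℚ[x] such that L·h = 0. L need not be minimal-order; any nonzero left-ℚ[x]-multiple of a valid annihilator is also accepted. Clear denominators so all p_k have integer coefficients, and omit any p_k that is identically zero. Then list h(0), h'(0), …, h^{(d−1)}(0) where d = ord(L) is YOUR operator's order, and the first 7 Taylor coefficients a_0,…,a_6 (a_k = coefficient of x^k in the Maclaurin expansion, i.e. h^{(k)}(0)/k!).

L = (2272 + 127488·x + 781056·x^2 + 1769472·x^3 + 1327104·x^4) + (4416 + 50112·x + 165888·x^2 + 165888·x^3)·Dx + (1022 + 19392·x + 102816·x^2 + 221184·x^3 + 165888·x^4)·Dx^2 + (276 + 3132·x + 10368·x^2 + 10368·x^3)·Dx^3 + (55 + 714·x + 3375·x^2 + 6912·x^3 + 5184·x^4)·Dx^4  (order 4).
h: a_k = 0, -12, 18, 60, -63, -172/5, 30, …
ICs: h(0) = 0, h′(0) = -12, h′′(0) = 36, h′′′(0) = 360.

f: a_k = 2, 0, -16, 0, 64/3, 0, -512/45, …
g: a_k = 0, -6, 9, -18, 81/2, -486/5, 243, …
h₀=f·g: eliminate ⇒ L₀, order ≤ 2·2.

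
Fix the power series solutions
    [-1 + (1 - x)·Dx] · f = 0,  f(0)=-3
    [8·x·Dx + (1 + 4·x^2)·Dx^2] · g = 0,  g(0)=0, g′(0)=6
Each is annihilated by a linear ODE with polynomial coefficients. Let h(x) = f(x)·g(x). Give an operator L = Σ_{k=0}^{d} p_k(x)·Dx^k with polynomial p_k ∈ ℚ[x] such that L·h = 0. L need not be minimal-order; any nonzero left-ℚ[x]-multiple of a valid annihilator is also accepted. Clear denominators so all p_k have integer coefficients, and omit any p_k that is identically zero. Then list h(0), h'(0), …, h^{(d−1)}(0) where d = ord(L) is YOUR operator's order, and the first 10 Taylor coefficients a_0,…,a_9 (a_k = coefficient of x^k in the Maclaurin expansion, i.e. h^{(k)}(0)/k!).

L = 8·x + (2 - 8·x + 16·x^2)·Dx + (-1 + x - 4·x^2 + 4·x^3)·Dx^2  (order 2).
h: a_k = 0, -18, -18, 6, 6, -258/5, -258/5, 3954/35, 3954/35, -13966/35, …
ICs: h(0) = 0, h′(0) = -18.

f: a_k = -3, -3, -3, -3, -3, -3, -3, -3, -3, -3, …
g: a_k = 0, 6, 0, -8, 0, 96/5, 0, -384/7, 0, 512/3, …
L₀ := L_f ⊗_s L_g (sym. prod.), ord ≤ 2.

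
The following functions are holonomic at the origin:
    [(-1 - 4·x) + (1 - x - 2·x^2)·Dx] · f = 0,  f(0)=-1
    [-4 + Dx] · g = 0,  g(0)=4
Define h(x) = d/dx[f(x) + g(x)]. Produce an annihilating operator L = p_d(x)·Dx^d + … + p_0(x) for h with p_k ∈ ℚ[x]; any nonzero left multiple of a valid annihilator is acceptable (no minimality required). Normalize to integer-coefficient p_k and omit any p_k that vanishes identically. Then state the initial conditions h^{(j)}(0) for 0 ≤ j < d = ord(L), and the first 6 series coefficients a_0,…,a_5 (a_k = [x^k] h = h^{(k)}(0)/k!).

f: a_k = -1, -1, -3, -5, -11, -21, …
g: a_k = 4, 16, 32, 128/3, 128/3, 512/15, …
L₀ := lclm(L_f,L_g); ord L₀ ≤ 1+1.
Differentiate: ansatz ord ≤ ord L₀ ⇒ L.
L = (12 + 240·x + 288·x^2 + 768·x^3 + 384·x^4) + (-7 - 56·x - 160·x^2 - 160·x^3 + 160·x^4 + 128·x^5)·Dx + (1 - x + 22·x^2 - 8·x^3 - 64·x^4 - 32·x^5)·Dx^2  (order 2).
h: a_k = 15, 58, 113, 380/3, 197/3, -1822/15, …
ICs: h(0) = 15, h′(0) = 58.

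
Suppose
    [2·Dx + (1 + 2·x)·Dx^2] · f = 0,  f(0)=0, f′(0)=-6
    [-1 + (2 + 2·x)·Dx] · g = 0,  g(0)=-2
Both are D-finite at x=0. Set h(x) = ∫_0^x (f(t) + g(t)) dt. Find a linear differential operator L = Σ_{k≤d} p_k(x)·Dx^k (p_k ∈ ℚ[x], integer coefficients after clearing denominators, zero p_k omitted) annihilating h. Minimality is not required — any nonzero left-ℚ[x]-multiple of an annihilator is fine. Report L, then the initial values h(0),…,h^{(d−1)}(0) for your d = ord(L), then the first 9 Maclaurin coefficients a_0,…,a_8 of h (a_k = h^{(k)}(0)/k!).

f: a_k = 0, -6, 6, -8, 12, -96/5, 32, -384/7, 96, …
g: a_k = -2, -1, 1/4, -1/8, 5/64, -7/128, 21/512, -33/1024, 429/16384, …
L₀ := lclm(L_f,L_g); ord L₀ ≤ 2+1.
Integrate: L := L₀·Dx.
L = (10 + 4·x)·Dx^2 + (29 + 52·x + 20·x^2)·Dx^3 + (6 + 22·x + 24·x^2 + 8·x^3)·Dx^4  (order 4).
h: a_k = 0, -2, -7/2, 25/12, -65/32, 773/320, -12323/3840, 16405/3584, -393447/57344, …
ICs: h(0) = 0, h′(0) = -2, h′′(0) = -7, h′′′(0) = 25/2.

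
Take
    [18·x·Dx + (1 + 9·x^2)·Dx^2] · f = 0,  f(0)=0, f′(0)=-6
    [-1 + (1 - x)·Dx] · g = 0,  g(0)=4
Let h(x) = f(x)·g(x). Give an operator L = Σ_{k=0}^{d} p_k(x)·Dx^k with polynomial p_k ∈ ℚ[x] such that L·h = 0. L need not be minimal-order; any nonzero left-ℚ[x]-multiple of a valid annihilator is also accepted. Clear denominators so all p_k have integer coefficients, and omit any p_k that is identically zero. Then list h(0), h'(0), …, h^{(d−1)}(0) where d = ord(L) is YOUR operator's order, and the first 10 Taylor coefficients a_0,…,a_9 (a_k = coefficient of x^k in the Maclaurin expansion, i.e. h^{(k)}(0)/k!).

f: a_k = 0, -6, 0, 18, 0, -486/5, 0, 4374/7, 0, -4374, …
g: a_k = 4, 4, 4, 4, 4, 4, 4, 4, 4, 4, …
f·g: L₀ = L_f ⊗_s L_g, ord ≤ 2·1.
L = 18·x + (2 - 18·x + 36·x^2)·Dx + (-1 + x - 9·x^2 + 9·x^3)·Dx^2  (order 2).
h: a_k = 0, -24, -24, 48, 48, -1704/5, -1704/5, 75552/35, 75552/35, -536808/35, …
ICs: h(0) = 0, h′(0) = -24.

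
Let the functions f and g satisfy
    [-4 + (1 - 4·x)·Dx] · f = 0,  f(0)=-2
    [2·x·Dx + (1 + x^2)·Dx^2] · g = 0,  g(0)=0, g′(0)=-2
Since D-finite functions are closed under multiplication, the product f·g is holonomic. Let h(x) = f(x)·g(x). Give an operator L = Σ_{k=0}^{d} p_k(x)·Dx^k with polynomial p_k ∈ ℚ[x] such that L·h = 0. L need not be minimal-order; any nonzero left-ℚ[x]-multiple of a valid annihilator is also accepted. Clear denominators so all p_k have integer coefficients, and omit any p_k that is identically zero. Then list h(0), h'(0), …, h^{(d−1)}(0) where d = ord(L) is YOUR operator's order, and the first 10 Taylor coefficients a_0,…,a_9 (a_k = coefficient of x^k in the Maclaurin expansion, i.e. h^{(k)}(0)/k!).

L = 8·x + (8 - 2·x + 16·x^2)·Dx + (-1 + 4·x - x^2 + 4·x^3)·Dx^2  (order 2).
h: a_k = 0, 4, 16, 188/3, 752/3, 15052/15, 60208/15, 1685764/105, 6743056/105, 80916812/315, …
ICs: h(0) = 0, h′(0) = 4.

f: a_k = -2, -8, -32, -128, -512, -2048, -8192, -32768, -131072, -524288, …
g: a_k = 0, -2, 0, 2/3, 0, -2/5, 0, 2/7, 0, -2/9, …
L₀ := L_f ⊗_s L_g (sym. prod.), ord ≤ 2.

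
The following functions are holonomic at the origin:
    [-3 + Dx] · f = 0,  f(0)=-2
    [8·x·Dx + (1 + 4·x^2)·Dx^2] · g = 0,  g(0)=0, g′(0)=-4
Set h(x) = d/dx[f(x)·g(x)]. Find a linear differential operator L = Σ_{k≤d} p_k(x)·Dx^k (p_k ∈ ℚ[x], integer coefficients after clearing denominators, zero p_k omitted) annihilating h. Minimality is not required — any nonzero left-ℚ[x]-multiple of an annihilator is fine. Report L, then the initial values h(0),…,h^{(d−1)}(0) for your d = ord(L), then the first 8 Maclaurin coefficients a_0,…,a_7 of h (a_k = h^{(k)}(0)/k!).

L = (3 - 144·x + 504·x^2 - 576·x^3 + 432·x^4) + (-10 + 72·x - 240·x^2 + 288·x^3 - 288·x^4)·Dx + (3 - 8·x + 24·x^2 - 32·x^3 + 48·x^4)·Dx^2  (order 2).
h: a_k = 8, 48, 76, 16, 23, 270, 991/10, -6852/7, …
ICs: h(0) = 8, h′(0) = 48.

f: a_k = -2, -6, -9, -9, -27/4, -81/20, -81/40, -243/280, …
g: a_k = 0, -4, 0, 16/3, 0, -64/5, 0, 256/7, …
f·g: L₀ = L_f ⊗_s L_g, ord ≤ 1·2.
h₀' ⇒ L via d/dx closure of L₀.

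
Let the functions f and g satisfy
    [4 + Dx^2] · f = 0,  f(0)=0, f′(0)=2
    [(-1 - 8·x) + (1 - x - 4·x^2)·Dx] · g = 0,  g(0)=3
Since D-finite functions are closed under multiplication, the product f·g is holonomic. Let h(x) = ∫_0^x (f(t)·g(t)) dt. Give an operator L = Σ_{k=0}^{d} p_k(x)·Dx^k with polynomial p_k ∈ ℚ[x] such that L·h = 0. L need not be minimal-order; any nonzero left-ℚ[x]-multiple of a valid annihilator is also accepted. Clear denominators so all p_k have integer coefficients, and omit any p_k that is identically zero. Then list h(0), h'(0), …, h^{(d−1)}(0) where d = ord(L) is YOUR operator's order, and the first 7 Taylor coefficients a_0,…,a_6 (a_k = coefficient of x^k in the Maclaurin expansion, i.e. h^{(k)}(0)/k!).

f: a_k = 0, 2, 0, -4/3, 0, 4/15, 0, …
g: a_k = 3, 3, 15, 27, 87, 195, 543, …
h₀=f·g: eliminate ⇒ L₀, order ≤ 2·1.
h=∫₀ˣh₀: take L = L₀·Dx.
L = (4 + 4·x + 16·x^2)·Dx + (2 + 16·x)·Dx^2 + (-1 + x + 4·x^2)·Dx^3  (order 3).
h: a_k = 0, 0, 3, 2, 13/2, 10, 129/5, …
ICs: h(0) = 0, h′(0) = 0, h′′(0) = 6.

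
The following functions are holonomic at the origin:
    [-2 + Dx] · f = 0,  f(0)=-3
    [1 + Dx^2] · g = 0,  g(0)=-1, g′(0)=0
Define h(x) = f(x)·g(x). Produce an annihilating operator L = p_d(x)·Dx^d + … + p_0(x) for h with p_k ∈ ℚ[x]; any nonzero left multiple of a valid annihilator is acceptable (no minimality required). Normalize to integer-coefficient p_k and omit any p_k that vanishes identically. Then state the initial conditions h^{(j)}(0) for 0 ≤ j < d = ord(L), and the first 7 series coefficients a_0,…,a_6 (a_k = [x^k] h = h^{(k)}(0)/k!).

L = 5 - 4·Dx + Dx^2  (order 2).
h: a_k = 3, 6, 9/2, 1, -7/8, -19/20, -39/80, …
ICs: h(0) = 3, h′(0) = 6.

f: a_k = -3, -6, -6, -4, -2, -4/5, -4/15, …
g: a_k = -1, 0, 1/2, 0, -1/24, 0, 1/720, …
Product ⇒ symmetric product L₀, ord ≤ 2.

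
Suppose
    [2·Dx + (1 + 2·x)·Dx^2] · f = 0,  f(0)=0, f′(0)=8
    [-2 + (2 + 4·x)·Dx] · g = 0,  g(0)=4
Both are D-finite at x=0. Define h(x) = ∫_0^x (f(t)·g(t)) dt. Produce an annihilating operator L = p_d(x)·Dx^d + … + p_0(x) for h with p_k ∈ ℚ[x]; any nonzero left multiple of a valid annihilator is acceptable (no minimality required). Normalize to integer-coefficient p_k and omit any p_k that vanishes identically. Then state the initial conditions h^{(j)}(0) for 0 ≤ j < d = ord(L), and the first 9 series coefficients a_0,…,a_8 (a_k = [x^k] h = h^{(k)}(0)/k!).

f: a_k = 0, 8, -8, 32/3, -16, 128/5, -128/3, 512/7, -128, …
g: a_k = 4, 4, -2, 2, -5/2, 7/2, -21/4, 33/4, -429/32, …
h₀=f·g: eliminate ⇒ L₀, order ≤ 2·1.
∫: right-multiply L₀ by Dx.
L = Dx + (1 + 4·x + 4·x^2)·Dx^3  (order 3).
h: a_k = 0, 0, 16, 0, -4/3, 32/15, -142/45, 496/105, -3043/420, …
ICs: h(0) = 0, h′(0) = 0, h′′(0) = 32.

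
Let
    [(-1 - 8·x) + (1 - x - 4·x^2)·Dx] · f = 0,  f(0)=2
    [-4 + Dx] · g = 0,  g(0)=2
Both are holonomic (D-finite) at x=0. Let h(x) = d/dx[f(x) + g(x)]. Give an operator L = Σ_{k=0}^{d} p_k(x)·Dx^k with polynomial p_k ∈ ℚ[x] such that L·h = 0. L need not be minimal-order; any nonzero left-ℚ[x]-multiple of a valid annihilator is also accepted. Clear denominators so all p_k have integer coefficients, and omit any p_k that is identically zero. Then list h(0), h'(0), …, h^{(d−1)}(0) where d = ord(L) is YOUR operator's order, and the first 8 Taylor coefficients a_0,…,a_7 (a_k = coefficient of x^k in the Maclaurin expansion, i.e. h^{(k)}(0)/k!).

L = (28 + 848·x + 896·x^2 + 4608·x^3 + 3072·x^4) + (-19 - 192·x - 472·x^2 - 1152·x^3 + 640·x^4 + 1024·x^5)·Dx + (3 - 5·x + 62·x^2 - 352·x^4 - 256·x^5)·Dx^2  (order 2).
h: a_k = 10, 52, 118, 952/3, 2206/3, 33604/15, 279878/45, 5879792/315, …
ICs: h(0) = 10, h′(0) = 52.

f: a_k = 2, 2, 10, 18, 58, 130, 362, 882, …
g: a_k = 2, 8, 16, 64/3, 64/3, 256/15, 512/45, 2048/315, …
Weyl lclm of L_f,L_g ⇒ L₀ (ord ≤ 2).
h₀' ⇒ L via d/dx closure of L₀.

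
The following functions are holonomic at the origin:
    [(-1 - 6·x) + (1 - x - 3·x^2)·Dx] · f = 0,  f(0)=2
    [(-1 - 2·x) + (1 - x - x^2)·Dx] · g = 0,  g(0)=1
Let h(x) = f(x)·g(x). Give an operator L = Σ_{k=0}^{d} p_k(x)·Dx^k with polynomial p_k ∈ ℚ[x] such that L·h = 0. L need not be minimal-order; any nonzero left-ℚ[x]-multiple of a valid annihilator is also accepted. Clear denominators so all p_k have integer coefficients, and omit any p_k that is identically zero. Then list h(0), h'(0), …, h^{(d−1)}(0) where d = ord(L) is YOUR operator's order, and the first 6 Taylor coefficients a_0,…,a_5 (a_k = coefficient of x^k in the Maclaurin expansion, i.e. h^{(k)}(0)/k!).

L = (-2 - 6·x + 12·x^2 + 12·x^3) + (1 - 2·x - 3·x^2 + 4·x^3 + 3·x^4)·Dx  (order 1).
h: a_k = 2, 4, 14, 32, 84, 196, …
ICs: h(0) = 2.

f: a_k = 2, 2, 8, 14, 38, 80, …
g: a_k = 1, 1, 2, 3, 5, 8, …
h₀=f·g: eliminate ⇒ L₀, order ≤ 1·1.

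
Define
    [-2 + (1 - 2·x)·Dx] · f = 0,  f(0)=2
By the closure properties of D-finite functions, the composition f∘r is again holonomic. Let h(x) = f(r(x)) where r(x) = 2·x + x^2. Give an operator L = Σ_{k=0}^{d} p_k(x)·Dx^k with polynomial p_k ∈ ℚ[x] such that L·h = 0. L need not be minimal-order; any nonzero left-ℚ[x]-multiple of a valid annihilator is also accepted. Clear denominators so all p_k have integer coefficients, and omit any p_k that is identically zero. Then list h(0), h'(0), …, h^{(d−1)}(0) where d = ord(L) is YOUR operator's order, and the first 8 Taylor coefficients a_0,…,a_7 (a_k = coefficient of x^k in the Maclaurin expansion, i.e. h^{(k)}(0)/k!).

L = (4 + 4·x) + (-1 + 4·x + 2·x^2)·Dx  (order 1).
h: a_k = 2, 8, 36, 160, 712, 3168, 14096, 62720, …
ICs: h(0) = 2.

f: a_k = 2, 4, 8, 16, 32, 64, 128, 256, …
Substitute x→r, Dx→(1/r')Dx; clear ⇒ L₀.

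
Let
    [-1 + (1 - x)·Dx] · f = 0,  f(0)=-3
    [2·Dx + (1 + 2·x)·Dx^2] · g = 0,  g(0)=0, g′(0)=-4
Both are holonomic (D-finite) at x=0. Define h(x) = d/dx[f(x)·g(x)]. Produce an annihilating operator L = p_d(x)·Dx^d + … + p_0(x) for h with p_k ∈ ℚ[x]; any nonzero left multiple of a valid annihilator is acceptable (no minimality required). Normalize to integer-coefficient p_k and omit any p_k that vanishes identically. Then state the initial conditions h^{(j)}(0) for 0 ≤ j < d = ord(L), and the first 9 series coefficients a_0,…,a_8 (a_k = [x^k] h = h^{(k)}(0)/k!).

L = 8 + (-1 + 10·x)·Dx + (-1 - x + 2·x^2)·Dx^2  (order 2).
h: a_k = 12, 0, 48, -32, 152, -1008/5, 2664/5, -32448/35, 71016/35, …
ICs: h(0) = 12, h′(0) = 0.

f: a_k = -3, -3, -3, -3, -3, -3, -3, -3, -3, …
g: a_k = 0, -4, 4, -16/3, 8, -64/5, 64/3, -256/7, 64, …
Product ⇒ symmetric product L₀, ord ≤ 2.
h=h₀': d/dx-closure on L₀ ⇒ L.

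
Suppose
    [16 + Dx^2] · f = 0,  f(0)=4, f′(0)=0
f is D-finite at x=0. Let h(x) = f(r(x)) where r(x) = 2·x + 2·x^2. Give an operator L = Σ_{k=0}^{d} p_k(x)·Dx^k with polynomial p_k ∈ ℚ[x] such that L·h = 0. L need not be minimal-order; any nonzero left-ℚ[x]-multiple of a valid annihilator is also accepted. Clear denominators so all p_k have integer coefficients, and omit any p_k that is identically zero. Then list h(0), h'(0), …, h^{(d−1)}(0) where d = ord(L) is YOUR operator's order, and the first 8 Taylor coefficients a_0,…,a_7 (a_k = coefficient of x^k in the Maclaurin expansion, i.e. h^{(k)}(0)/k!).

f: a_k = 4, 0, -32, 0, 128/3, 0, -1024/45, 0, …
h₀=f(r): pull back L_f along r ⇒ L₀.
L = (64 + 384·x + 768·x^2 + 512·x^3) - 2·Dx + (1 + 2·x)·Dx^2  (order 2).
h: a_k = 4, 0, -128, -256, 1664/3, 8192/3, 118784/45, -90112/15, …
ICs: h(0) = 4, h′(0) = 0.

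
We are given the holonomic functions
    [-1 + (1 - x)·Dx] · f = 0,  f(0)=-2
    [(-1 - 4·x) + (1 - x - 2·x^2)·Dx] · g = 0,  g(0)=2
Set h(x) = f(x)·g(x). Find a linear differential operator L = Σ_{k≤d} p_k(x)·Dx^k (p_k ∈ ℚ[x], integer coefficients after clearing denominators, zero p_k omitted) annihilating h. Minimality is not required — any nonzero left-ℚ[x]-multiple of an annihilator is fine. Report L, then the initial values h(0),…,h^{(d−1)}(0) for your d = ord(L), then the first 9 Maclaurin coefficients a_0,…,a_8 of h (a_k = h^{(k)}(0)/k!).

f: a_k = -2, -2, -2, -2, -2, -2, -2, -2, -2, …
g: a_k = 2, 2, 6, 10, 22, 42, 86, 170, 342, …
L₀ := L_f ⊗_s L_g (sym. prod.), ord ≤ 1.
L = (-2 - 2·x + 6·x^2) + (1 - 2·x - x^2 + 2·x^3)·Dx  (order 1).
h: a_k = -4, -8, -20, -40, -84, -168, -340, -680, -1364, …
ICs: h(0) = -4.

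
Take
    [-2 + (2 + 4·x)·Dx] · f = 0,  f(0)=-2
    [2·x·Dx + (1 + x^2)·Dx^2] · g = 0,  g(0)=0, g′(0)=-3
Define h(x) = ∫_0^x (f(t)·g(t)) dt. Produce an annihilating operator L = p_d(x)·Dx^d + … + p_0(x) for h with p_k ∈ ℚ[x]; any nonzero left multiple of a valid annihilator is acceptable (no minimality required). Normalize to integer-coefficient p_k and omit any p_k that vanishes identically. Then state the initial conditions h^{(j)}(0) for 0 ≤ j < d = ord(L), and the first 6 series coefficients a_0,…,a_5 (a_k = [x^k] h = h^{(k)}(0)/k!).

f: a_k = -2, -2, 1, -1, 5/4, -7/4, …
g: a_k = 0, -3, 0, 1, 0, -3/5, …
L₀ := L_f ⊗_s L_g (sym. prod.), ord ≤ 2.
h=∫₀ˣh₀: take L = L₀·Dx.
L = (3 - 2·x - x^2)·Dx + (-2 - 2·x + 6·x^2 + 4·x^3)·Dx^2 + (1 + 4·x + 5·x^2 + 4·x^3 + 4·x^4)·Dx^3  (order 3).
h: a_k = 0, 0, 3, 2, -5/4, 1/5, …
ICs: h(0) = 0, h′(0) = 0, h′′(0) = 6.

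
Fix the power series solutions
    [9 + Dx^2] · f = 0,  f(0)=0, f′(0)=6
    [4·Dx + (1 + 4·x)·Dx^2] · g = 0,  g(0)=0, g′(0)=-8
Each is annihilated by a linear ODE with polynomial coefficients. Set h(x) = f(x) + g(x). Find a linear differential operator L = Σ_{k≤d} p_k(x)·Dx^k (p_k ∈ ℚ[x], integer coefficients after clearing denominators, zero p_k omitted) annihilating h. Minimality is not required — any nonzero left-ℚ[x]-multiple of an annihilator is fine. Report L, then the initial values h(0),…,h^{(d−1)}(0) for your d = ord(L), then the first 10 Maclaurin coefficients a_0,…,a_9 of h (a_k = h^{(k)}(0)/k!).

L = (3780 + 2592·x + 5184·x^2)·Dx + (369 + 2124·x + 3888·x^2 + 5184·x^3)·Dx^2 + (420 + 288·x + 576·x^2)·Dx^3 + (41 + 236·x + 432·x^2 + 576·x^3)·Dx^4  (order 4).
h: a_k = 0, -2, 16, -155/3, 128, -8111/20, 4096/3, -1310963/280, 16384, -1174402933/20160, …
ICs: h(0) = 0, h′(0) = -2, h′′(0) = 32, h′′′(0) = -310.

f: a_k = 0, 6, 0, -9, 0, 81/20, 0, -243/280, 0, 243/2240, …
g: a_k = 0, -8, 16, -128/3, 128, -2048/5, 4096/3, -32768/7, 16384, -524288/9, …
L₀ := lclm(L_f,L_g); ord L₀ ≤ 2+2.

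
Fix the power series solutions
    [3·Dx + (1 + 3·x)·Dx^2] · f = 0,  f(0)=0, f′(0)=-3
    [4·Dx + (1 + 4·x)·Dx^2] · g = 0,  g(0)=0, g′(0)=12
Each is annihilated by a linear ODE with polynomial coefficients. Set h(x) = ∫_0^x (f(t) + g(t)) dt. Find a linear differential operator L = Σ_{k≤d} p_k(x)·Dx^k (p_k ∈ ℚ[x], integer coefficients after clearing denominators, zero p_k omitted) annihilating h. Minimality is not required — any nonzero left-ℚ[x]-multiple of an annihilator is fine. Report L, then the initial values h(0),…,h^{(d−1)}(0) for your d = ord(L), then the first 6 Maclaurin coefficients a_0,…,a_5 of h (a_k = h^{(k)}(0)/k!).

L = 24·Dx^2 + (14 + 48·x)·Dx^3 + (1 + 7·x + 12·x^2)·Dx^4  (order 4).
h: a_k = 0, 0, 9/2, -13/2, 55/4, -687/20, …
ICs: h(0) = 0, h′(0) = 0, h′′(0) = 9, h′′′(0) = -39.

f: a_k = 0, -3, 9/2, -9, 81/4, -243/5, …
g: a_k = 0, 12, -24, 64, -192, 3072/5, …
L₀ := lclm(L_f,L_g); ord L₀ ≤ 2+2.
h=∫₀ˣh₀: take L = L₀·Dx.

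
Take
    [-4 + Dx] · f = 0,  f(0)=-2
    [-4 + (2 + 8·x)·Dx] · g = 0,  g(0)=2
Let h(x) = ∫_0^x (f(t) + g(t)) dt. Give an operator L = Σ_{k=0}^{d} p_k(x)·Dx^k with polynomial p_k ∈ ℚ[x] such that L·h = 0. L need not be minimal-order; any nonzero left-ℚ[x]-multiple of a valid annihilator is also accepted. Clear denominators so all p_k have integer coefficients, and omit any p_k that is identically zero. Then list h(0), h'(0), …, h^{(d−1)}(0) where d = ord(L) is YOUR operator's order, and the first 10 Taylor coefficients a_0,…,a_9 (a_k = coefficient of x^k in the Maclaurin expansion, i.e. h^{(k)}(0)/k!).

f: a_k = -2, -8, -16, -64/3, -64/3, -256/15, -512/45, -2048/315, -1024/315, -4096/2835, …
g: a_k = 2, 4, -4, 8, -20, 56, -168, 528, -1716, 5720, …
Weyl lclm of L_f,L_g ⇒ L₀ (ord ≤ 2).
h=∫h₀ ⇒ L = L₀·Dx.
L = (24 + 64·x)·Dx + (-10 - 64·x - 128·x^2)·Dx^2 + (1 + 12·x + 32·x^2)·Dx^3  (order 3).
h: a_k = 0, 0, -2, -20/3, -10/3, -124/15, 292/45, -8072/315, 20534/315, -541564/2835, …
ICs: h(0) = 0, h′(0) = 0, h′′(0) = -4.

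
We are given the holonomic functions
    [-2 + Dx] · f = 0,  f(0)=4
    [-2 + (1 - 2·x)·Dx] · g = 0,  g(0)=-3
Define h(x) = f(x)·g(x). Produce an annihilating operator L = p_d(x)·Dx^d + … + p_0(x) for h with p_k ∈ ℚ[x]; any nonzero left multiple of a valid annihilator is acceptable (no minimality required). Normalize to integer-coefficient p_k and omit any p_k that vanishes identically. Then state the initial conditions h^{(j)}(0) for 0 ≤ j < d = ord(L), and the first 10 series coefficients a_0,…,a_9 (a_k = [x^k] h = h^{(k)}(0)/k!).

L = (4 - 4·x) + (-1 + 2·x)·Dx  (order 1).
h: a_k = -12, -48, -120, -256, -520, -5216/5, -31312/15, -87680/21, -876808/105, -3156512/189, …
ICs: h(0) = -12.

f: a_k = 4, 8, 8, 16/3, 8/3, 16/15, 16/45, 32/315, 8/315, 16/2835, …
g: a_k = -3, -6, -12, -24, -48, -96, -192, -384, -768, -1536, …
Product ⇒ symmetric product L₀, ord ≤ 1.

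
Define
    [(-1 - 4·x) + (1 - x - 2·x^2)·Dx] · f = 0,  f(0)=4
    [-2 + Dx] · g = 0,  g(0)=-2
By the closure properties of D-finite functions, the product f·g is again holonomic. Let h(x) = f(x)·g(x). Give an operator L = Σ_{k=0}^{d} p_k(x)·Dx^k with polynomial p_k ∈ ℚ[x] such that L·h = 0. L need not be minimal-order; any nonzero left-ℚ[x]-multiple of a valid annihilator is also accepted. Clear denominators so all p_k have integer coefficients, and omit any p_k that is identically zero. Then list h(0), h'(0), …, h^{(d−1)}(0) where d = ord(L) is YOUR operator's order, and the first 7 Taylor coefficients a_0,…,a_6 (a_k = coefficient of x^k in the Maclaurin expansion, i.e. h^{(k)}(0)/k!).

f: a_k = 4, 4, 12, 20, 44, 84, 172, …
g: a_k = -2, -4, -4, -8/3, -4/3, -8/15, -8/45, …
h₀=f·g: eliminate ⇒ L₀, order ≤ 1·1.
L = (3 + 2·x - 4·x^2) + (-1 + x + 2·x^2)·Dx  (order 1).
h: a_k = -8, -24, -56, -344/3, -232, -6952/15, -41768/45, …
ICs: h(0) = -8.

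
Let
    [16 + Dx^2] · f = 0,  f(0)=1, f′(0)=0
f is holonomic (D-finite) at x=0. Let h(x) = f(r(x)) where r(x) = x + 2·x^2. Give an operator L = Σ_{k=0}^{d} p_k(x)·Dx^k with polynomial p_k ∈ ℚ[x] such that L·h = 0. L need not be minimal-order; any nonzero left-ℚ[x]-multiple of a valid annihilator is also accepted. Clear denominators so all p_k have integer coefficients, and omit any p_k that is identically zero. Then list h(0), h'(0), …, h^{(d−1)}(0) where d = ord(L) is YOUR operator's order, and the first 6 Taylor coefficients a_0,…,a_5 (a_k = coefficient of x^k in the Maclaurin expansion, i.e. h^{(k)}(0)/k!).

L = (16 + 192·x + 768·x^2 + 1024·x^3) - 4·Dx + (1 + 4·x)·Dx^2  (order 2).
h: a_k = 1, 0, -8, -32, -64/3, 256/3, …
ICs: h(0) = 1, h′(0) = 0.

f: a_k = 1, 0, -8, 0, 32/3, 0, …
Change of var in L_f (x↦r) gives L₀.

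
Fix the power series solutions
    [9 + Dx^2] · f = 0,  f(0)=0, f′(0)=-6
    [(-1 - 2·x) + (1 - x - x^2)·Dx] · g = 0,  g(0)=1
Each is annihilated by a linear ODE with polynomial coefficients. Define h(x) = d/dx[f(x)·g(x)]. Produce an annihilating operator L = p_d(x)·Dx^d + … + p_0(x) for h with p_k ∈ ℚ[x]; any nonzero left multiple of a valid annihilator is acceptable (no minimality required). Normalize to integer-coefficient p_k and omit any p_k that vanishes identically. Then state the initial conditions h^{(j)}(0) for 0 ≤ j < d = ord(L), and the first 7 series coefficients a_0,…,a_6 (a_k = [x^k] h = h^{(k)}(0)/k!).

f: a_k = 0, -6, 0, 9, 0, -81/20, 0, …
g: a_k = 1, 1, 2, 3, 5, 8, 13, …
h₀=f·g: eliminate ⇒ L₀, order ≤ 2·1.
Differentiate: ansatz ord ≤ ord L₀ ⇒ L.
L = (3 - 162·x - 81·x^2 + 162·x^3 + 81·x^4) + (-12 - 6·x + 54·x^2 + 36·x^3)·Dx + (7 - 16·x - 7·x^2 + 18·x^3 + 9·x^4)·Dx^2  (order 2).
h: a_k = -6, -12, -9, -36, -321/4, -1503/10, -2253/8, …
ICs: h(0) = -6, h′(0) = -12.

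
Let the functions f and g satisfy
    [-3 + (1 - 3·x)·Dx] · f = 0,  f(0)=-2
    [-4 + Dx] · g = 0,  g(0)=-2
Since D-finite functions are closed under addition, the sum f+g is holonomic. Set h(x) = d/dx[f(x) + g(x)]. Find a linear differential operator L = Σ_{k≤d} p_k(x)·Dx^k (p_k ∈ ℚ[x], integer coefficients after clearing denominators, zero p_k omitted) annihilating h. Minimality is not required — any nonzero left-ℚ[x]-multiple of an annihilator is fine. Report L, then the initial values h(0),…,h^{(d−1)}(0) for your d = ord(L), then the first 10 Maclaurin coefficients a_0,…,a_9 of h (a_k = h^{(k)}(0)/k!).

f: a_k = -2, -6, -18, -54, -162, -486, -1458, -4374, -13122, -39366, …
g: a_k = -2, -8, -16, -64/3, -64/3, -256/15, -512/45, -2048/315, -1024/315, -4096/2835, …
Sum ⇒ L₀ = lclm(L_f,L_g) in ℚ(x)⟨Dx⟩.
h₀' ⇒ L via d/dx closure of L₀.
L = (60 + 144·x) + (-19 - 48·x + 72·x^2)·Dx + (1 + 3·x - 18·x^2)·Dx^2  (order 2).
h: a_k = -14, -68, -226, -2200/3, -7546/3, -132244/15, -1379858/45, -33075632/315, -111606706/315, -3348094684/2835, …
ICs: h(0) = -14, h′(0) = -68.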